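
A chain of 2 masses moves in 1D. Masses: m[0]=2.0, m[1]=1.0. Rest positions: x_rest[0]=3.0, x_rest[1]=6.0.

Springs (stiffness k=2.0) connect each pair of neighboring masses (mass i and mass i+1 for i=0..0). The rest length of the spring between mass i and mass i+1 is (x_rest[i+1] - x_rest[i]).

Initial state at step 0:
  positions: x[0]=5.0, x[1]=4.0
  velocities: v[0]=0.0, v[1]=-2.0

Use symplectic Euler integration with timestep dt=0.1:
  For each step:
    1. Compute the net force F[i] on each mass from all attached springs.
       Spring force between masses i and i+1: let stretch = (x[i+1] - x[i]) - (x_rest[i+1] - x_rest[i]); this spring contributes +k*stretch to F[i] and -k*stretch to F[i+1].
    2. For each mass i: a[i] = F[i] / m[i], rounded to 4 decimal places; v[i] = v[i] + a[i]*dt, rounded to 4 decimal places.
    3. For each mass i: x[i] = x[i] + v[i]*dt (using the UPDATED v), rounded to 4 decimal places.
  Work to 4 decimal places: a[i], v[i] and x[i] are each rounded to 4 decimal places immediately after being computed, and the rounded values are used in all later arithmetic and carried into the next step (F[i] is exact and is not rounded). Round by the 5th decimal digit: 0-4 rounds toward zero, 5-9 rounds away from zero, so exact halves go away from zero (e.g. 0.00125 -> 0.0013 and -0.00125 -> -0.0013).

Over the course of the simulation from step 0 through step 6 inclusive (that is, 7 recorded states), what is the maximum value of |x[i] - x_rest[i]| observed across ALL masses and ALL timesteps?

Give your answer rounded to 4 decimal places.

Answer: 2.1584

Derivation:
Step 0: x=[5.0000 4.0000] v=[0.0000 -2.0000]
Step 1: x=[4.9600 3.8800] v=[-0.4000 -1.2000]
Step 2: x=[4.8792 3.8416] v=[-0.8080 -0.3840]
Step 3: x=[4.7580 3.8840] v=[-1.2118 0.4235]
Step 4: x=[4.5981 4.0038] v=[-1.5992 1.1983]
Step 5: x=[4.4022 4.1955] v=[-1.9586 1.9172]
Step 6: x=[4.1743 4.4514] v=[-2.2793 2.5585]
Max displacement = 2.1584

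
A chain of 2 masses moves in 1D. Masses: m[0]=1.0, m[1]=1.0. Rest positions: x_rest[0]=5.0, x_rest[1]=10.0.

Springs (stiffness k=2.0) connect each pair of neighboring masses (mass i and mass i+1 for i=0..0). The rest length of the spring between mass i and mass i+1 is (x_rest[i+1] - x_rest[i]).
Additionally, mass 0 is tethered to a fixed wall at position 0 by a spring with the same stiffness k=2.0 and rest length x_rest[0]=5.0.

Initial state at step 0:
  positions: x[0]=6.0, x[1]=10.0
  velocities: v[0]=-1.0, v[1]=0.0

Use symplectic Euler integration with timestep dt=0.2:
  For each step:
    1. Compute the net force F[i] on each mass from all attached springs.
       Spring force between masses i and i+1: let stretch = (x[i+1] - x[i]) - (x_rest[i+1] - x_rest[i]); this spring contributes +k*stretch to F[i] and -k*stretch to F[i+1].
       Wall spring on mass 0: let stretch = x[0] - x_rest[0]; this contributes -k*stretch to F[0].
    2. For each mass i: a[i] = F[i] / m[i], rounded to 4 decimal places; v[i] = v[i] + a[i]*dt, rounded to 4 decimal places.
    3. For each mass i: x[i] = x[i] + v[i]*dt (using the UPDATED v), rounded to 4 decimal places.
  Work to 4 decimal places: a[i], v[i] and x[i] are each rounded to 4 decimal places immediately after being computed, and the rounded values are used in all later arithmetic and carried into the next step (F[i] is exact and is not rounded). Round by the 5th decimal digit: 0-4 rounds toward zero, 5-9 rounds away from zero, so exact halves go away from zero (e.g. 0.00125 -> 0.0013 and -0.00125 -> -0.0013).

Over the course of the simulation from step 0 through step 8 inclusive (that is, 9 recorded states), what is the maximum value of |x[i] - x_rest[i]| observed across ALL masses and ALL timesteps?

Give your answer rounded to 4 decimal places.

Step 0: x=[6.0000 10.0000] v=[-1.0000 0.0000]
Step 1: x=[5.6400 10.0800] v=[-1.8000 0.4000]
Step 2: x=[5.1840 10.2048] v=[-2.2800 0.6240]
Step 3: x=[4.7149 10.3279] v=[-2.3453 0.6157]
Step 4: x=[4.3177 10.4020] v=[-1.9861 0.3705]
Step 5: x=[4.0618 10.3894] v=[-1.2795 -0.0632]
Step 6: x=[3.9872 10.2706] v=[-0.3732 -0.5942]
Step 7: x=[4.0963 10.0491] v=[0.5453 -1.1076]
Step 8: x=[4.3539 9.7514] v=[1.2879 -1.4887]
Max displacement = 1.0128

Answer: 1.0128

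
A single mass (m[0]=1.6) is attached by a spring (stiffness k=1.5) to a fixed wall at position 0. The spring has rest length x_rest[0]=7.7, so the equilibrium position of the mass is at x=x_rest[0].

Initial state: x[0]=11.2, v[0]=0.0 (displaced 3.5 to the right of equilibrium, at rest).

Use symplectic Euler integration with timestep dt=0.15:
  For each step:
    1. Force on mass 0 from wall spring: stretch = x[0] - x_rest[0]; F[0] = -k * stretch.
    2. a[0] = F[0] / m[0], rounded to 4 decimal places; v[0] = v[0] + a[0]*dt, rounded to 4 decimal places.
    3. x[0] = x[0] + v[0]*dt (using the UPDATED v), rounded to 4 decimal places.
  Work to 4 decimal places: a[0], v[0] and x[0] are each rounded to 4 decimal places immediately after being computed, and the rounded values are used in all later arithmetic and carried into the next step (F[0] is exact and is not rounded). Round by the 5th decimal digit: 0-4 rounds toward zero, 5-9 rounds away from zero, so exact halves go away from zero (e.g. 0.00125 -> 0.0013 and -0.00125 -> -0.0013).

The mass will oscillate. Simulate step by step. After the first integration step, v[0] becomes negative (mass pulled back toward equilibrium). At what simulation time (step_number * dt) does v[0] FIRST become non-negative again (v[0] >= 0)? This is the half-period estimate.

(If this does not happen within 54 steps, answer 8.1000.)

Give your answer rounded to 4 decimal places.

Step 0: x=[11.2000] v=[0.0000]
Step 1: x=[11.1262] v=[-0.4922]
Step 2: x=[10.9801] v=[-0.9740]
Step 3: x=[10.7648] v=[-1.4353]
Step 4: x=[10.4849] v=[-1.8663]
Step 5: x=[10.1462] v=[-2.2579]
Step 6: x=[9.7559] v=[-2.6019]
Step 7: x=[9.3223] v=[-2.8910]
Step 8: x=[8.8544] v=[-3.1191]
Step 9: x=[8.3622] v=[-3.2814]
Step 10: x=[7.8560] v=[-3.3745]
Step 11: x=[7.3465] v=[-3.3964]
Step 12: x=[6.8445] v=[-3.3467]
Step 13: x=[6.3605] v=[-3.2264]
Step 14: x=[5.9048] v=[-3.0380]
Step 15: x=[5.4870] v=[-2.7856]
Step 16: x=[5.1158] v=[-2.4744]
Step 17: x=[4.7992] v=[-2.1110]
Step 18: x=[4.5437] v=[-1.7031]
Step 19: x=[4.3548] v=[-1.2593]
Step 20: x=[4.2365] v=[-0.7889]
Step 21: x=[4.1912] v=[-0.3019]
Step 22: x=[4.2199] v=[0.1915]
First v>=0 after going negative at step 22, time=3.3000

Answer: 3.3000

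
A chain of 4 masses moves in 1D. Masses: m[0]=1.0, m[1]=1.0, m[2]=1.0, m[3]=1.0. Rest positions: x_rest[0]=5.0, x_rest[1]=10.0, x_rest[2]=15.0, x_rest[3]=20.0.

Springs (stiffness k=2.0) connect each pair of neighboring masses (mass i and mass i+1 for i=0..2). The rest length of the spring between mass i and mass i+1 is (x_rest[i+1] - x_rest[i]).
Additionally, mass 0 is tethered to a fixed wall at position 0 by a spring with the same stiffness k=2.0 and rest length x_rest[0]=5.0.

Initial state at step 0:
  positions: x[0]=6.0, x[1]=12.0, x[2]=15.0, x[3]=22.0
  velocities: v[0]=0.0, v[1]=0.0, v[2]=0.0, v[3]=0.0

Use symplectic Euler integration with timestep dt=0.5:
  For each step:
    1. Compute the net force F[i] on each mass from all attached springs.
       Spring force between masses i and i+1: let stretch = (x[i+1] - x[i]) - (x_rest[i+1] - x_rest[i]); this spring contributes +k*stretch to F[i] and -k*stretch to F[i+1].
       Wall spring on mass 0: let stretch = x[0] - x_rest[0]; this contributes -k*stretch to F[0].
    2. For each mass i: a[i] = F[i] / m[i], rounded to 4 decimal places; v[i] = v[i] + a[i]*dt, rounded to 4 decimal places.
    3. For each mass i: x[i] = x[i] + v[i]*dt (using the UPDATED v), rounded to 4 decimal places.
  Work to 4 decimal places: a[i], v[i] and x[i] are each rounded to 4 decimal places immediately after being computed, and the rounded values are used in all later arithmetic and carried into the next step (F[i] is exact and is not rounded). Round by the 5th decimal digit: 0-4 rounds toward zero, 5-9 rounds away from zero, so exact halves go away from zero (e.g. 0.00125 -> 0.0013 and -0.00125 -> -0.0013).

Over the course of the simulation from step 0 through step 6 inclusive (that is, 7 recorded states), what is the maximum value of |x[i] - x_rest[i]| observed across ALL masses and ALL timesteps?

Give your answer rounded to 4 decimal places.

Answer: 2.7500

Derivation:
Step 0: x=[6.0000 12.0000 15.0000 22.0000] v=[0.0000 0.0000 0.0000 0.0000]
Step 1: x=[6.0000 10.5000 17.0000 21.0000] v=[0.0000 -3.0000 4.0000 -2.0000]
Step 2: x=[5.2500 10.0000 17.7500 20.5000] v=[-1.5000 -1.0000 1.5000 -1.0000]
Step 3: x=[4.2500 11.0000 16.0000 21.1250] v=[-2.0000 2.0000 -3.5000 1.2500]
Step 4: x=[4.5000 11.1250 14.3125 21.6875] v=[0.5000 0.2500 -3.3750 1.1250]
Step 5: x=[5.8125 9.5313 14.7188 21.0625] v=[2.6250 -3.1875 0.8125 -1.2500]
Step 6: x=[6.0782 8.6719 15.7032 19.7657] v=[0.5313 -1.7188 1.9687 -2.5937]
Max displacement = 2.7500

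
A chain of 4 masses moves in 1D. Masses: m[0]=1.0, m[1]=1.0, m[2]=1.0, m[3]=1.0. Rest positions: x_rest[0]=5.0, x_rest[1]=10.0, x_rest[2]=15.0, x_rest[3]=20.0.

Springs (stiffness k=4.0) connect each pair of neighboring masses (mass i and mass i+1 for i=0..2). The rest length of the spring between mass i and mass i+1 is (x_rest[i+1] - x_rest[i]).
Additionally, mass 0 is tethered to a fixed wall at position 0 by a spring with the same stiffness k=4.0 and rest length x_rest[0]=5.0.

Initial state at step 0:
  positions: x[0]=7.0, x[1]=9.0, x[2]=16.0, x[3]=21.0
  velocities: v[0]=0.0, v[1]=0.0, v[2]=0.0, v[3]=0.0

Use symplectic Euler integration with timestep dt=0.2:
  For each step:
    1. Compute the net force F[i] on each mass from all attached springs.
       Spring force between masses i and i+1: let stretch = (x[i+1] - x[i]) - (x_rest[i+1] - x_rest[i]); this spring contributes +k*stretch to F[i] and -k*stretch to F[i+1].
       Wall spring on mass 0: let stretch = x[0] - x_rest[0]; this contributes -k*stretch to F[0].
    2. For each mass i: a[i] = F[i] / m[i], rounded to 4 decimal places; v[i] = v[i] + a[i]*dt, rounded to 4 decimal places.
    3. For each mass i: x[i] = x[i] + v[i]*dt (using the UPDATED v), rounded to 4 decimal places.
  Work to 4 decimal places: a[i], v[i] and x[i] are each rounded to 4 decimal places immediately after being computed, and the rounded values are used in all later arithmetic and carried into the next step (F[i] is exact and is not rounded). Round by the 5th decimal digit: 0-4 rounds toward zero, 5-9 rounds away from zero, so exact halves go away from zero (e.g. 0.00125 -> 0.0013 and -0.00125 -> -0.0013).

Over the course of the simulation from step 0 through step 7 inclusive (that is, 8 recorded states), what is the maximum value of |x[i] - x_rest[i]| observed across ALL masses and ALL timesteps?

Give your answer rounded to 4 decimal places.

Answer: 2.0039

Derivation:
Step 0: x=[7.0000 9.0000 16.0000 21.0000] v=[0.0000 0.0000 0.0000 0.0000]
Step 1: x=[6.2000 9.8000 15.6800 21.0000] v=[-4.0000 4.0000 -1.6000 0.0000]
Step 2: x=[4.9840 10.9648 15.2704 20.9488] v=[-6.0800 5.8240 -2.0480 -0.2560]
Step 3: x=[3.9275 11.8616 15.0804 20.7891] v=[-5.2826 4.4838 -0.9498 -0.7987]
Step 4: x=[3.5120 12.0039 15.2888 20.5160] v=[-2.0773 0.7116 1.0421 -1.3657]
Step 5: x=[3.8933 11.3131 15.8080 20.2065] v=[1.9066 -3.4540 2.5959 -1.5475]
Step 6: x=[4.8389 10.1543 16.3118 19.9932] v=[4.7278 -5.7939 2.5188 -1.0663]
Step 7: x=[5.8607 9.1303 16.4194 19.9909] v=[5.1090 -5.1202 0.5379 -0.0114]
Max displacement = 2.0039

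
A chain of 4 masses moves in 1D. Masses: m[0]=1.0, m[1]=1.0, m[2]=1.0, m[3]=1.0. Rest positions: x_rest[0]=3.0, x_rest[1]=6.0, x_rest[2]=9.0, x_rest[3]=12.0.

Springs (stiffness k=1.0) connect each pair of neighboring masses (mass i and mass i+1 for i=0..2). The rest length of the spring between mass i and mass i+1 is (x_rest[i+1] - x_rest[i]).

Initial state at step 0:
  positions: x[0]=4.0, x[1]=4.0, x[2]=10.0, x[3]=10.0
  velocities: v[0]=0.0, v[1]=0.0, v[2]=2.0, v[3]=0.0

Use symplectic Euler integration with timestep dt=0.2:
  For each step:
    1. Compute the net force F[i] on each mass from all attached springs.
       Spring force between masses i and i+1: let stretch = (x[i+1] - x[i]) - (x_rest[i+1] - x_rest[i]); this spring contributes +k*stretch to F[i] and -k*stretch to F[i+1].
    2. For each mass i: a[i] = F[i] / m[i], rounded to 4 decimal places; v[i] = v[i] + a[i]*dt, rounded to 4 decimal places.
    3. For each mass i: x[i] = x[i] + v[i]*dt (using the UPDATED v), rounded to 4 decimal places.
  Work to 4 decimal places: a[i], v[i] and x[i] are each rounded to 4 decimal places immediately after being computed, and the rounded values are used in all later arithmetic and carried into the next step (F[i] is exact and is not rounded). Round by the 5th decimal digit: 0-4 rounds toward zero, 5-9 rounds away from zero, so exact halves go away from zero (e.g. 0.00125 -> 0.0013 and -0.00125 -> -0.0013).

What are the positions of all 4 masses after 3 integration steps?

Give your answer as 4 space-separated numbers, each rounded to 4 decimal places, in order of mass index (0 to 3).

Step 0: x=[4.0000 4.0000 10.0000 10.0000] v=[0.0000 0.0000 2.0000 0.0000]
Step 1: x=[3.8800 4.2400 10.1600 10.1200] v=[-0.6000 1.2000 0.8000 0.6000]
Step 2: x=[3.6544 4.7024 10.0816 10.3616] v=[-1.1280 2.3120 -0.3920 1.2080]
Step 3: x=[3.3507 5.3380 9.7992 10.7120] v=[-1.5184 3.1782 -1.4118 1.7520]

Answer: 3.3507 5.3380 9.7992 10.7120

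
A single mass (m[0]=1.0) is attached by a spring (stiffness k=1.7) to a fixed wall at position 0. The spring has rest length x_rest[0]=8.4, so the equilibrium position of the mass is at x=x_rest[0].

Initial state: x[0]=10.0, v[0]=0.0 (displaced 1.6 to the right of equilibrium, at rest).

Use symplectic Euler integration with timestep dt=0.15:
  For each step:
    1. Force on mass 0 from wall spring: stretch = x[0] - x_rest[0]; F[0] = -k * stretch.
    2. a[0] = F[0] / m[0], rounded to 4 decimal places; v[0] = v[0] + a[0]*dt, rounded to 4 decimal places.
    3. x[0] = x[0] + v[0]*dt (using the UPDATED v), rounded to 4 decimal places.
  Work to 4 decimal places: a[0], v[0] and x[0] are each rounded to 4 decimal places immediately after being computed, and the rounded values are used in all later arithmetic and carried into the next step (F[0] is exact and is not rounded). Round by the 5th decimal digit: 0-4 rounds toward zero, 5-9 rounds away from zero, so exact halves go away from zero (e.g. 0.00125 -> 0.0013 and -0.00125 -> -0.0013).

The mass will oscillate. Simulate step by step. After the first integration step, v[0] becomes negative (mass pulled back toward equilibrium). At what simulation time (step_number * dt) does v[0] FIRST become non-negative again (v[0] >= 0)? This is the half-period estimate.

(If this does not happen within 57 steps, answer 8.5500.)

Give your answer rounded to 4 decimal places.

Step 0: x=[10.0000] v=[0.0000]
Step 1: x=[9.9388] v=[-0.4080]
Step 2: x=[9.8187] v=[-0.8004]
Step 3: x=[9.6444] v=[-1.1622]
Step 4: x=[9.4225] v=[-1.4795]
Step 5: x=[9.1615] v=[-1.7402]
Step 6: x=[8.8713] v=[-1.9344]
Step 7: x=[8.5631] v=[-2.0546]
Step 8: x=[8.2487] v=[-2.0962]
Step 9: x=[7.9401] v=[-2.0576]
Step 10: x=[7.6491] v=[-1.9403]
Step 11: x=[7.3868] v=[-1.7488]
Step 12: x=[7.1632] v=[-1.4904]
Step 13: x=[6.9870] v=[-1.1750]
Step 14: x=[6.8648] v=[-0.8147]
Step 15: x=[6.8013] v=[-0.4232]
Step 16: x=[6.7990] v=[-0.0155]
Step 17: x=[6.8579] v=[0.3928]
First v>=0 after going negative at step 17, time=2.5500

Answer: 2.5500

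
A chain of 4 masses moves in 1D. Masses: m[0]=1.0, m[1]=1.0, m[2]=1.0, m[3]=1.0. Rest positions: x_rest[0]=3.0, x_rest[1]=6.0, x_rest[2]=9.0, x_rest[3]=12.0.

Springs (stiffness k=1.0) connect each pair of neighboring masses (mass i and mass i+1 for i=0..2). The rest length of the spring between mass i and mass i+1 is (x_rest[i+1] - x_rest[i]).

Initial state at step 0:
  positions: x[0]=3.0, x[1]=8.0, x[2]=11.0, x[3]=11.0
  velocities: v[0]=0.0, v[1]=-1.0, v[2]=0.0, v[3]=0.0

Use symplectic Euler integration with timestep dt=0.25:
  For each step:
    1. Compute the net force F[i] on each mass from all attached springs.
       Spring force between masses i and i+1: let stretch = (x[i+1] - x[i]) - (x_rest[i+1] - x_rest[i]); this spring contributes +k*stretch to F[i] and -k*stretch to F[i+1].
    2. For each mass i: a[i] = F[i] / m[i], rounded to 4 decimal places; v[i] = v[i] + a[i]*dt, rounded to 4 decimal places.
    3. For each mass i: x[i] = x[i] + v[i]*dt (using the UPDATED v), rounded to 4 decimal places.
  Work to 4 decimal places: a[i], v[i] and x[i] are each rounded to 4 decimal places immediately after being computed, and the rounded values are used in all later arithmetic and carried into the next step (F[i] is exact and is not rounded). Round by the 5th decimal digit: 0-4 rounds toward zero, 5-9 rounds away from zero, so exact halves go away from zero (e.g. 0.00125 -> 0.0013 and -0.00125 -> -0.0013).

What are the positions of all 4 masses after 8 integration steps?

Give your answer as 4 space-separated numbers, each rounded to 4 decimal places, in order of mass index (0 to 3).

Step 0: x=[3.0000 8.0000 11.0000 11.0000] v=[0.0000 -1.0000 0.0000 0.0000]
Step 1: x=[3.1250 7.6250 10.8125 11.1875] v=[0.5000 -1.5000 -0.7500 0.7500]
Step 2: x=[3.3438 7.1680 10.4492 11.5391] v=[0.8750 -1.8281 -1.4531 1.4063]
Step 3: x=[3.6141 6.6770 9.9490 12.0101] v=[1.0811 -1.9639 -2.0009 1.8838]
Step 4: x=[3.8883 6.1991 9.3731 12.5397] v=[1.0968 -1.9116 -2.3036 2.1185]
Step 5: x=[4.1194 5.7752 8.7967 13.0589] v=[0.9245 -1.6958 -2.3055 2.0769]
Step 6: x=[4.2665 5.4366 8.2979 13.4993] v=[0.5885 -1.3544 -1.9953 1.7614]
Step 7: x=[4.2993 5.2037 7.9453 13.8021] v=[0.1310 -0.9316 -1.4103 1.2111]
Step 8: x=[4.2011 5.0856 7.7874 13.9263] v=[-0.3929 -0.4723 -0.6315 0.4969]

Answer: 4.2011 5.0856 7.7874 13.9263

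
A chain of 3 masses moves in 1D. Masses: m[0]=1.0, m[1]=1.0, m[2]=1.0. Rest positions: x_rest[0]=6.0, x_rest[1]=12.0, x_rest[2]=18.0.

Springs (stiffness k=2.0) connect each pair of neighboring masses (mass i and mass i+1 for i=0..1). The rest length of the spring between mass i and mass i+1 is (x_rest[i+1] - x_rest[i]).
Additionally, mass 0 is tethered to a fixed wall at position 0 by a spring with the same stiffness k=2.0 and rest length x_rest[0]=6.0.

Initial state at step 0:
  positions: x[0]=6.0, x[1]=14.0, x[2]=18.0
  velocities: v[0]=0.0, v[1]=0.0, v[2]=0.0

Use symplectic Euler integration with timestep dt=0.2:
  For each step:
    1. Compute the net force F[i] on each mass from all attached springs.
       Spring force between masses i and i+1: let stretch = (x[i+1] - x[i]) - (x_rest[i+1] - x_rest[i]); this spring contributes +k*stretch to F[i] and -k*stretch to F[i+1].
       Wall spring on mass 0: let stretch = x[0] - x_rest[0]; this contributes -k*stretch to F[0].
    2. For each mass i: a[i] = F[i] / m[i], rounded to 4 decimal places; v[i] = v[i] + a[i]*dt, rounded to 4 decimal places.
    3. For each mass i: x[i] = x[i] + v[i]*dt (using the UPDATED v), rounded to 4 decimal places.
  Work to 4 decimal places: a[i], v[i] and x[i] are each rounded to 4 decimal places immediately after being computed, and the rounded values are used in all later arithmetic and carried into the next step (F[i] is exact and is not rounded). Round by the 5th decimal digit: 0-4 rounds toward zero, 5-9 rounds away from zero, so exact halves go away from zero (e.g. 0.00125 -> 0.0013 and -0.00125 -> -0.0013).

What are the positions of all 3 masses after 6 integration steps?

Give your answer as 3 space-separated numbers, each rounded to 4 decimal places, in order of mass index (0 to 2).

Step 0: x=[6.0000 14.0000 18.0000] v=[0.0000 0.0000 0.0000]
Step 1: x=[6.1600 13.6800 18.1600] v=[0.8000 -1.6000 0.8000]
Step 2: x=[6.4288 13.1168 18.4416] v=[1.3440 -2.8160 1.4080]
Step 3: x=[6.7183 12.4445 18.7772] v=[1.4477 -3.3613 1.6781]
Step 4: x=[6.9285 11.8208 19.0862] v=[1.0509 -3.1187 1.5450]
Step 5: x=[6.9758 11.3869 19.2940] v=[0.2364 -2.1695 1.0388]
Step 6: x=[6.8179 11.2327 19.3492] v=[-0.7895 -0.7711 0.2760]

Answer: 6.8179 11.2327 19.3492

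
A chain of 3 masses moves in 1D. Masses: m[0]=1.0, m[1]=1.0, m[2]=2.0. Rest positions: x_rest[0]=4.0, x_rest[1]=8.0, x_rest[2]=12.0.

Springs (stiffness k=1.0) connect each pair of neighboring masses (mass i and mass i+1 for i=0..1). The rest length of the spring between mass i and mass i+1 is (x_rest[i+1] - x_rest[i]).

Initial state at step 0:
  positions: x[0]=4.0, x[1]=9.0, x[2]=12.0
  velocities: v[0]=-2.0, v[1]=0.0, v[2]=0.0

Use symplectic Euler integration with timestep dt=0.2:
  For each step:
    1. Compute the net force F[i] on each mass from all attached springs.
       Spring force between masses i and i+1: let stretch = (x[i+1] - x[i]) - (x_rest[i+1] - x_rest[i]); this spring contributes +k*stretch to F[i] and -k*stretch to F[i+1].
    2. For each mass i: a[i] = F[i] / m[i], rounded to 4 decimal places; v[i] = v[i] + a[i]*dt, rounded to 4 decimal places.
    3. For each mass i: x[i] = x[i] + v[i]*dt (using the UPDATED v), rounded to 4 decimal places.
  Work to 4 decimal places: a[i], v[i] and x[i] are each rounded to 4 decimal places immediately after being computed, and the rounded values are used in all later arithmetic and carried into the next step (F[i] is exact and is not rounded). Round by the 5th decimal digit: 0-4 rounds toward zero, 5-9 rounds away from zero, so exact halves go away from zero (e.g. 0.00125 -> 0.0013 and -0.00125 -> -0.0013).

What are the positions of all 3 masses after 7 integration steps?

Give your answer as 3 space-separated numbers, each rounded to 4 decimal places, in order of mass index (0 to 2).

Answer: 2.5692 7.0021 12.3144

Derivation:
Step 0: x=[4.0000 9.0000 12.0000] v=[-2.0000 0.0000 0.0000]
Step 1: x=[3.6400 8.9200 12.0200] v=[-1.8000 -0.4000 0.1000]
Step 2: x=[3.3312 8.7528 12.0580] v=[-1.5440 -0.8360 0.1900]
Step 3: x=[3.0793 8.5009 12.1099] v=[-1.2597 -1.2593 0.2595]
Step 4: x=[2.8842 8.1765 12.1696] v=[-0.9754 -1.6218 0.2986]
Step 5: x=[2.7408 7.8002 12.2295] v=[-0.7169 -1.8816 0.2993]
Step 6: x=[2.6398 7.3987 12.2808] v=[-0.5050 -2.0076 0.2564]
Step 7: x=[2.5692 7.0021 12.3144] v=[-0.3532 -1.9830 0.1682]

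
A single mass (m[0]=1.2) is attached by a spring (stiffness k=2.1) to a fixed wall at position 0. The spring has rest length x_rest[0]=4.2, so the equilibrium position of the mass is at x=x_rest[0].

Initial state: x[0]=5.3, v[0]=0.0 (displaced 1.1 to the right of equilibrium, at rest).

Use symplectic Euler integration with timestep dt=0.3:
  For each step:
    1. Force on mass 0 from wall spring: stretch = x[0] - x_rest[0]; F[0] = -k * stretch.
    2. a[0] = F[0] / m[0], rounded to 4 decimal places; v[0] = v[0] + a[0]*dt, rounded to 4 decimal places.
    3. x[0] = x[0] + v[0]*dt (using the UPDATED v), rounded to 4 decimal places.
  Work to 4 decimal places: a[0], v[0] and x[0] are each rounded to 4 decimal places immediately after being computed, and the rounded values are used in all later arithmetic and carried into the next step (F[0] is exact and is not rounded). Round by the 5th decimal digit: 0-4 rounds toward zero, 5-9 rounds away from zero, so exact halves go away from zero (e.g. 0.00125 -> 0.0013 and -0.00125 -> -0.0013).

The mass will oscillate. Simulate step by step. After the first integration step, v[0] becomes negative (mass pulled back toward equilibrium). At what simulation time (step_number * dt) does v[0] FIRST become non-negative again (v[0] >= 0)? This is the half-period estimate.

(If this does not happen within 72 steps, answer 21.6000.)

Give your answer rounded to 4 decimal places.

Answer: 2.4000

Derivation:
Step 0: x=[5.3000] v=[0.0000]
Step 1: x=[5.1268] v=[-0.5775]
Step 2: x=[4.8076] v=[-1.0641]
Step 3: x=[4.3927] v=[-1.3831]
Step 4: x=[3.9474] v=[-1.4843]
Step 5: x=[3.5419] v=[-1.3517]
Step 6: x=[3.2400] v=[-1.0062]
Step 7: x=[3.0893] v=[-0.5022]
Step 8: x=[3.1136] v=[0.0809]
First v>=0 after going negative at step 8, time=2.4000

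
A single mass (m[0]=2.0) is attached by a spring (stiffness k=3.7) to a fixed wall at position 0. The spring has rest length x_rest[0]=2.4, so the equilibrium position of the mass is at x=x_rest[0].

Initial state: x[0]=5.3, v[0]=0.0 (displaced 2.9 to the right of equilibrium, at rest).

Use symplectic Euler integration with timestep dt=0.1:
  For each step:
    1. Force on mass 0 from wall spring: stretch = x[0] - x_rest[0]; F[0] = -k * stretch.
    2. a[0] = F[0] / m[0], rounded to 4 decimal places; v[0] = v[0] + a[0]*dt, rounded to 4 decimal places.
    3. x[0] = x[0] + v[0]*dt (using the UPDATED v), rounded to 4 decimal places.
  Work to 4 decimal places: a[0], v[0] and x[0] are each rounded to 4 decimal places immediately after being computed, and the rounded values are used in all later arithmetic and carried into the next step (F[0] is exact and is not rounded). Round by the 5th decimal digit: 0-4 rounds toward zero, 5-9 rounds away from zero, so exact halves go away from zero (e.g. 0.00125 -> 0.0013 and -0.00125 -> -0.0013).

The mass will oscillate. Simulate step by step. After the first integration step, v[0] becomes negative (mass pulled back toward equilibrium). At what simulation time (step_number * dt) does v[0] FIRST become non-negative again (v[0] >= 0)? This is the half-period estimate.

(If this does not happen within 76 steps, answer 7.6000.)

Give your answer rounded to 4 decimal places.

Step 0: x=[5.3000] v=[0.0000]
Step 1: x=[5.2464] v=[-0.5365]
Step 2: x=[5.1401] v=[-1.0631]
Step 3: x=[4.9831] v=[-1.5700]
Step 4: x=[4.7783] v=[-2.0479]
Step 5: x=[4.5295] v=[-2.4879]
Step 6: x=[4.2413] v=[-2.8819]
Step 7: x=[3.9191] v=[-3.2225]
Step 8: x=[3.5688] v=[-3.5035]
Step 9: x=[3.1968] v=[-3.7197]
Step 10: x=[2.8101] v=[-3.8671]
Step 11: x=[2.4158] v=[-3.9430]
Step 12: x=[2.0212] v=[-3.9459]
Step 13: x=[1.6336] v=[-3.8758]
Step 14: x=[1.2602] v=[-3.7340]
Step 15: x=[0.9079] v=[-3.5231]
Step 16: x=[0.5832] v=[-3.2471]
Step 17: x=[0.2921] v=[-2.9110]
Step 18: x=[0.0400] v=[-2.5210]
Step 19: x=[-0.1684] v=[-2.0844]
Step 20: x=[-0.3293] v=[-1.6093]
Step 21: x=[-0.4397] v=[-1.1044]
Step 22: x=[-0.4976] v=[-0.5791]
Step 23: x=[-0.5019] v=[-0.0430]
Step 24: x=[-0.4525] v=[0.4939]
First v>=0 after going negative at step 24, time=2.4000

Answer: 2.4000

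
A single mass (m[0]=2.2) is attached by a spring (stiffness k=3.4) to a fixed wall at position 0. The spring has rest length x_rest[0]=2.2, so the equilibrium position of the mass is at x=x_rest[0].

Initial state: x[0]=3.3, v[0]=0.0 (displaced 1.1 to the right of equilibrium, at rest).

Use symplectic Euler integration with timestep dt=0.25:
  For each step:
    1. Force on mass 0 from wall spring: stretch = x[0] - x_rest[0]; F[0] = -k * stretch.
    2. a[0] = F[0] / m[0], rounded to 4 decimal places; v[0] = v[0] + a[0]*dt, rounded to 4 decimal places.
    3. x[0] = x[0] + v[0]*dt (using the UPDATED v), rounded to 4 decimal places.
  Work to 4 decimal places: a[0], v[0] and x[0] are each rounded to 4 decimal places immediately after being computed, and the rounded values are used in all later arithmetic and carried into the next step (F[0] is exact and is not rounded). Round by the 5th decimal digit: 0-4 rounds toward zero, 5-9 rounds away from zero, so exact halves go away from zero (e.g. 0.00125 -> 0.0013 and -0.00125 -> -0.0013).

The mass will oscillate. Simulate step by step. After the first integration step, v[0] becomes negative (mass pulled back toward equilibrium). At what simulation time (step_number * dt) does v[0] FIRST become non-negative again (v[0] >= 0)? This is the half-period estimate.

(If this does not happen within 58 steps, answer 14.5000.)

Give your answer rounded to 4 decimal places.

Step 0: x=[3.3000] v=[0.0000]
Step 1: x=[3.1938] v=[-0.4250]
Step 2: x=[2.9916] v=[-0.8090]
Step 3: x=[2.7129] v=[-1.1149]
Step 4: x=[2.3846] v=[-1.3131]
Step 5: x=[2.0385] v=[-1.3844]
Step 6: x=[1.7080] v=[-1.3220]
Step 7: x=[1.4250] v=[-1.1319]
Step 8: x=[1.2169] v=[-0.8325]
Step 9: x=[1.1037] v=[-0.4527]
Step 10: x=[1.0964] v=[-0.0291]
Step 11: x=[1.1957] v=[0.3973]
First v>=0 after going negative at step 11, time=2.7500

Answer: 2.7500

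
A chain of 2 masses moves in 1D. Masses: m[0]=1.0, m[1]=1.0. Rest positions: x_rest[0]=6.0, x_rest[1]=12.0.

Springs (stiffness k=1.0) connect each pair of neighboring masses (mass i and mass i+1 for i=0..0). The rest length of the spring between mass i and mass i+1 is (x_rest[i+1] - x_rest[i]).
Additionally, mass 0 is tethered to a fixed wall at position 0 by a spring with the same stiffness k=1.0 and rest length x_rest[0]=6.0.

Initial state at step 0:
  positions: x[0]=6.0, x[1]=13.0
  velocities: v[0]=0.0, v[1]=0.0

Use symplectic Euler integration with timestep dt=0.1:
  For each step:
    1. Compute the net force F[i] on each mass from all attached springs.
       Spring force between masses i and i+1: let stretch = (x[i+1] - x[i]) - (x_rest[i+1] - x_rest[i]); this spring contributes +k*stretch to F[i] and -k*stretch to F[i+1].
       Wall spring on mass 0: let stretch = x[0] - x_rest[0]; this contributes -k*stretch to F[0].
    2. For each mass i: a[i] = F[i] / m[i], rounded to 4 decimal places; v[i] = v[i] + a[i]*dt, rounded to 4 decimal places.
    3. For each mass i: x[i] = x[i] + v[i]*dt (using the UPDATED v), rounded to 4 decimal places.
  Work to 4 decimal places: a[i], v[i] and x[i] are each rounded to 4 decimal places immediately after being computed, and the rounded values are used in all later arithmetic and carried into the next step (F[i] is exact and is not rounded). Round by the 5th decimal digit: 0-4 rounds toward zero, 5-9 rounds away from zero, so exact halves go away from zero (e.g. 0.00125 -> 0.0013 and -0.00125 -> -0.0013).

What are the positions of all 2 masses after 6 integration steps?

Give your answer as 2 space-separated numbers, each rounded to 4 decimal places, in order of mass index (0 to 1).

Step 0: x=[6.0000 13.0000] v=[0.0000 0.0000]
Step 1: x=[6.0100 12.9900] v=[0.1000 -0.1000]
Step 2: x=[6.0297 12.9702] v=[0.1970 -0.1980]
Step 3: x=[6.0585 12.9410] v=[0.2881 -0.2921]
Step 4: x=[6.0956 12.9030] v=[0.3705 -0.3804]
Step 5: x=[6.1398 12.8569] v=[0.4417 -0.4611]
Step 6: x=[6.1897 12.8036] v=[0.4994 -0.5328]

Answer: 6.1897 12.8036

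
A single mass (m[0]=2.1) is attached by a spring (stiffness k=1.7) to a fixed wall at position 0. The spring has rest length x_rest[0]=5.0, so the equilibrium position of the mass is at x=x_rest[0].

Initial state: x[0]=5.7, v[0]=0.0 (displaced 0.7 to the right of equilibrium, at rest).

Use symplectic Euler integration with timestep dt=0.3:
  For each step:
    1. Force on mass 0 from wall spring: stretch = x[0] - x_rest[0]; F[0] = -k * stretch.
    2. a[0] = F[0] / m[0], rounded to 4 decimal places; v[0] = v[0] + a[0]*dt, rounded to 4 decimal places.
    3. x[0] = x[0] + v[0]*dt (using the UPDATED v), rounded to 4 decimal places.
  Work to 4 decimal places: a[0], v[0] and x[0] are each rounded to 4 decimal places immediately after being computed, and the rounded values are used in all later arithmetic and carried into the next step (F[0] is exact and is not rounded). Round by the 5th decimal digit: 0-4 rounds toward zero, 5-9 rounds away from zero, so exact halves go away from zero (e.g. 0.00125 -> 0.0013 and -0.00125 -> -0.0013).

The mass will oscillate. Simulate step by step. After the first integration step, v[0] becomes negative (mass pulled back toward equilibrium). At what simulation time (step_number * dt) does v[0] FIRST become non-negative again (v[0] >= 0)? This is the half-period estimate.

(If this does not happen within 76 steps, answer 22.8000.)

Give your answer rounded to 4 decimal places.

Step 0: x=[5.7000] v=[0.0000]
Step 1: x=[5.6490] v=[-0.1700]
Step 2: x=[5.5507] v=[-0.3276]
Step 3: x=[5.4123] v=[-0.4613]
Step 4: x=[5.2439] v=[-0.5614]
Step 5: x=[5.0577] v=[-0.6206]
Step 6: x=[4.8673] v=[-0.6346]
Step 7: x=[4.6866] v=[-0.6024]
Step 8: x=[4.5287] v=[-0.5263]
Step 9: x=[4.4051] v=[-0.4119]
Step 10: x=[4.3249] v=[-0.2674]
Step 11: x=[4.2939] v=[-0.1035]
Step 12: x=[4.3143] v=[0.0680]
First v>=0 after going negative at step 12, time=3.6000

Answer: 3.6000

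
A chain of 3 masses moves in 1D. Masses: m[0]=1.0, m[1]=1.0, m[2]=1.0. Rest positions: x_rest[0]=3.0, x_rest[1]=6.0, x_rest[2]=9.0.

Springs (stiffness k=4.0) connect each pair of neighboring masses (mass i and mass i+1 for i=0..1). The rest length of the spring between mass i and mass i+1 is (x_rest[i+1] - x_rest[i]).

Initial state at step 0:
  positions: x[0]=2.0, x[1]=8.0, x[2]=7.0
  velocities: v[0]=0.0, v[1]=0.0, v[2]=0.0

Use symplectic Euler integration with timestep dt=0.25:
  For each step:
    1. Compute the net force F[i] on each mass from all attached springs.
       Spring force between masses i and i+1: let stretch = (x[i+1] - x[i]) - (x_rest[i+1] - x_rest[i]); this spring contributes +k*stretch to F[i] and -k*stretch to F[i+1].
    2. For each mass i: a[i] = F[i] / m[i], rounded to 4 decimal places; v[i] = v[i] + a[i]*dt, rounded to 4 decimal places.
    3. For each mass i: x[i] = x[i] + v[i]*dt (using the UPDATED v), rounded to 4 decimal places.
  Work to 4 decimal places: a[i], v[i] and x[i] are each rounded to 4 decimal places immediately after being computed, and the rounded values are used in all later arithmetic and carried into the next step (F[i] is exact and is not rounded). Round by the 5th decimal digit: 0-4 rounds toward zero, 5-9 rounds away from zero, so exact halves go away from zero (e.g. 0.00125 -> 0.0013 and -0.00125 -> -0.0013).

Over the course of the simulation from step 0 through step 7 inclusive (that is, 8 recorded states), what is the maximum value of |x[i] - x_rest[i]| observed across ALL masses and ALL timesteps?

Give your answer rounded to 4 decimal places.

Answer: 2.9219

Derivation:
Step 0: x=[2.0000 8.0000 7.0000] v=[0.0000 0.0000 0.0000]
Step 1: x=[2.7500 6.2500 8.0000] v=[3.0000 -7.0000 4.0000]
Step 2: x=[3.6250 4.0625 9.3125] v=[3.5000 -8.7500 5.2500]
Step 3: x=[3.8594 3.0781 10.0625] v=[0.9375 -3.9375 3.0000]
Step 4: x=[3.1485 4.0352 9.8164] v=[-2.8438 3.8282 -0.9844]
Step 5: x=[1.9092 6.2159 8.8750] v=[-4.9571 8.7227 -3.7656]
Step 6: x=[0.9966 7.9847 8.0188] v=[-3.6504 7.0751 -3.4247]
Step 7: x=[1.0810 8.0150 7.9041] v=[0.3377 0.1211 -0.4588]
Max displacement = 2.9219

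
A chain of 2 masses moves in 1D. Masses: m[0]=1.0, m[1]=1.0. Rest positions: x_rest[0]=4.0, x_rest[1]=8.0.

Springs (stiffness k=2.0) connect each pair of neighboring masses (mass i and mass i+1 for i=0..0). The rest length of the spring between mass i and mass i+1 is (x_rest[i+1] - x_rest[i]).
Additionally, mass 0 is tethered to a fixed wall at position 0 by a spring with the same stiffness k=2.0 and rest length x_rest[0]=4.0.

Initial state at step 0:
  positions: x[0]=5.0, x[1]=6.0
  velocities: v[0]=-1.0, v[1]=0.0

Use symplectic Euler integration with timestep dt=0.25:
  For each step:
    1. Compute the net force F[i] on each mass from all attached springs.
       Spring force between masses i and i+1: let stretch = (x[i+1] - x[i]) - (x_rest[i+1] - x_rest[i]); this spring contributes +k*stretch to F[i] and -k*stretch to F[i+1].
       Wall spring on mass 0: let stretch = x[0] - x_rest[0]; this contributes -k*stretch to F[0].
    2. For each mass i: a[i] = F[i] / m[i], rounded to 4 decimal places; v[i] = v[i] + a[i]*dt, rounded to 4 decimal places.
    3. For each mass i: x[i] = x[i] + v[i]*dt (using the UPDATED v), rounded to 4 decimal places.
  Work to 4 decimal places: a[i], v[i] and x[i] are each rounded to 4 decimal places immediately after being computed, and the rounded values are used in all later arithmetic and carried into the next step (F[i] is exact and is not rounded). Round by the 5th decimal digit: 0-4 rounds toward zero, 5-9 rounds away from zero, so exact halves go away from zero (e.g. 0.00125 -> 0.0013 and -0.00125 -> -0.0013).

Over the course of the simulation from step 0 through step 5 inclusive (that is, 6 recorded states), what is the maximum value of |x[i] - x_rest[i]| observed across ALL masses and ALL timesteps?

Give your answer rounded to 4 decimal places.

Step 0: x=[5.0000 6.0000] v=[-1.0000 0.0000]
Step 1: x=[4.2500 6.3750] v=[-3.0000 1.5000]
Step 2: x=[3.2344 6.9844] v=[-4.0625 2.4375]
Step 3: x=[2.2832 7.6250] v=[-3.8047 2.5625]
Step 4: x=[1.7144 8.0979] v=[-2.2754 1.8916]
Step 5: x=[1.7292 8.2729] v=[0.0592 0.6999]
Max displacement = 2.2856

Answer: 2.2856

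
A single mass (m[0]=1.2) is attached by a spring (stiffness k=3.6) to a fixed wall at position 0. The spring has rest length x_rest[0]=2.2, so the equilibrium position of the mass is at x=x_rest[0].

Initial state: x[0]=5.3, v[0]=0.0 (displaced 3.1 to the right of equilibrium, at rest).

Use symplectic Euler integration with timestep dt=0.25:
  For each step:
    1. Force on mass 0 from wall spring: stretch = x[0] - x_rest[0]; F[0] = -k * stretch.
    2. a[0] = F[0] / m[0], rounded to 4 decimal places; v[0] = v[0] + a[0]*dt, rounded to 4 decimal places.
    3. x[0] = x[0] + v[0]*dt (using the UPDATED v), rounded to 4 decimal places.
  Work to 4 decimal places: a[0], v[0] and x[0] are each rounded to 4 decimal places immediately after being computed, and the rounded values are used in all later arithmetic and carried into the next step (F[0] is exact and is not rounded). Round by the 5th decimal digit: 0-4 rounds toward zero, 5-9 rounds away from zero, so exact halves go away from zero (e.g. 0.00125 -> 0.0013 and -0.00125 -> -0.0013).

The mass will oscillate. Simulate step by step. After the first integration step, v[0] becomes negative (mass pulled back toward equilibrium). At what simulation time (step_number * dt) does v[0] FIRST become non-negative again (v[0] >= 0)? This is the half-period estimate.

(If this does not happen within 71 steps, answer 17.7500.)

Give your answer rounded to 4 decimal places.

Step 0: x=[5.3000] v=[0.0000]
Step 1: x=[4.7188] v=[-2.3250]
Step 2: x=[3.6653] v=[-4.2141]
Step 3: x=[2.3370] v=[-5.3131]
Step 4: x=[0.9830] v=[-5.4159]
Step 5: x=[-0.1428] v=[-4.5032]
Step 6: x=[-0.8293] v=[-2.7461]
Step 7: x=[-0.9478] v=[-0.4741]
Step 8: x=[-0.4761] v=[1.8868]
First v>=0 after going negative at step 8, time=2.0000

Answer: 2.0000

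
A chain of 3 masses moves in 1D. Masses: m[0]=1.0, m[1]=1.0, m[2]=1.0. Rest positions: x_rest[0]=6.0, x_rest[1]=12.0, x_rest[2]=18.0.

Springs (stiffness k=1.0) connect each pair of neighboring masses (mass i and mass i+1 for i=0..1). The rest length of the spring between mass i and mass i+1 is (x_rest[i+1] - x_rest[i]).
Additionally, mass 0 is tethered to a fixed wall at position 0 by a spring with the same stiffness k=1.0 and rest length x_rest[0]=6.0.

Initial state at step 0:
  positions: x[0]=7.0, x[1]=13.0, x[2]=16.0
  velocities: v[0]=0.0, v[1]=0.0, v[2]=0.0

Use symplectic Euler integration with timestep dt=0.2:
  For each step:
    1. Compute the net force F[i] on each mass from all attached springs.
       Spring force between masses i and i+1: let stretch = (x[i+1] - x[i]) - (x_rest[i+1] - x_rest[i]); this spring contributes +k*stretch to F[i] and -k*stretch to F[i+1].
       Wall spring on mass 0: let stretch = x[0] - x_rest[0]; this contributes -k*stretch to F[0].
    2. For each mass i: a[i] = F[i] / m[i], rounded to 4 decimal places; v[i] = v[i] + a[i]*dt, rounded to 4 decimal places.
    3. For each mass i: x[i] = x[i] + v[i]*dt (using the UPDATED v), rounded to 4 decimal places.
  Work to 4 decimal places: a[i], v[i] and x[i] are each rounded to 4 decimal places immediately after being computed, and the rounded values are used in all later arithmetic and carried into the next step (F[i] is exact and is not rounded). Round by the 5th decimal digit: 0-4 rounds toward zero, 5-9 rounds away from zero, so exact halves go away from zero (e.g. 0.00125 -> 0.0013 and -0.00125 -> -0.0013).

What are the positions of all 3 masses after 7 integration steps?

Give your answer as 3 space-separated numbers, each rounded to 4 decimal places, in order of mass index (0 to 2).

Step 0: x=[7.0000 13.0000 16.0000] v=[0.0000 0.0000 0.0000]
Step 1: x=[6.9600 12.8800 16.1200] v=[-0.2000 -0.6000 0.6000]
Step 2: x=[6.8784 12.6528 16.3504] v=[-0.4080 -1.1360 1.1520]
Step 3: x=[6.7526 12.3425 16.6729] v=[-0.6288 -1.5514 1.6125]
Step 4: x=[6.5803 11.9818 17.0622] v=[-0.8613 -1.8033 1.9464]
Step 5: x=[6.3609 11.6083 17.4883] v=[-1.0971 -1.8675 2.1303]
Step 6: x=[6.0969 11.2601 17.9192] v=[-1.3198 -1.7410 2.1543]
Step 7: x=[5.7956 10.9717 18.3237] v=[-1.5065 -1.4418 2.0225]

Answer: 5.7956 10.9717 18.3237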